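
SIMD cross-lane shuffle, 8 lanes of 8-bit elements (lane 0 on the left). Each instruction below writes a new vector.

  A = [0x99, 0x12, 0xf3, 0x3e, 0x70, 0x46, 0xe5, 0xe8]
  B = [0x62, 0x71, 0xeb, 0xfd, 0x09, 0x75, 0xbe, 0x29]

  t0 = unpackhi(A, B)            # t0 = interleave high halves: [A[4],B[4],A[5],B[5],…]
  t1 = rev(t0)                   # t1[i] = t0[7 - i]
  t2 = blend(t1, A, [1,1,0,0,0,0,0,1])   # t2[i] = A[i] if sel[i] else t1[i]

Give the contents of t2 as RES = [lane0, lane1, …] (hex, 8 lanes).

t0 = [0x70, 0x09, 0x46, 0x75, 0xe5, 0xbe, 0xe8, 0x29]
t1 = [0x29, 0xe8, 0xbe, 0xe5, 0x75, 0x46, 0x09, 0x70]
t2 = [0x99, 0x12, 0xbe, 0xe5, 0x75, 0x46, 0x09, 0xe8]

RES = [0x99, 0x12, 0xbe, 0xe5, 0x75, 0x46, 0x09, 0xe8]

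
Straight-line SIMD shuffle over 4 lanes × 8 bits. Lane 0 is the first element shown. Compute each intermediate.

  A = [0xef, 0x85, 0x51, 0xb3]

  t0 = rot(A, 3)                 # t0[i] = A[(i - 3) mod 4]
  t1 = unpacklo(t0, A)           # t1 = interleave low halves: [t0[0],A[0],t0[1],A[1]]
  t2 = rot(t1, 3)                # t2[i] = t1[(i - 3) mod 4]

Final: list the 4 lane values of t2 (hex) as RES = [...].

  t0: 85 51 b3 ef
  t1: 85 ef 51 85
  t2: ef 51 85 85

RES = [ 0xef  0x51  0x85  0x85 ]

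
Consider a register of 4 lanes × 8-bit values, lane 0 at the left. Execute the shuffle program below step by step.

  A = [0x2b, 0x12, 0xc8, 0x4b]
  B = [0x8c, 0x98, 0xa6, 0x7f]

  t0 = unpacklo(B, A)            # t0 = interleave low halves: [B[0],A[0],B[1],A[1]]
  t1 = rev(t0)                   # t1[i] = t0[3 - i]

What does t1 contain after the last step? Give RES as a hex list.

t0 = [0x8c, 0x2b, 0x98, 0x12]
t1 = [0x12, 0x98, 0x2b, 0x8c]

RES = [ 0x12  0x98  0x2b  0x8c ]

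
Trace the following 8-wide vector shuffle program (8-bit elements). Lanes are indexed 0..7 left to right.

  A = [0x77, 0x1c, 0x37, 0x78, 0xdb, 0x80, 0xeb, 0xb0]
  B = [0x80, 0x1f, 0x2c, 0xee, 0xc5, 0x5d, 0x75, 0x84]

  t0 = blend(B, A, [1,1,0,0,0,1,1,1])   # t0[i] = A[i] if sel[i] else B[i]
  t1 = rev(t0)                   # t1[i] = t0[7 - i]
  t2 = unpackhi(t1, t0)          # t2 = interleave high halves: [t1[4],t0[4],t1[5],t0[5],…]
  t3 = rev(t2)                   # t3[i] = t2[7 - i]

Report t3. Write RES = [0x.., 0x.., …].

t0 = [0x77, 0x1c, 0x2c, 0xee, 0xc5, 0x80, 0xeb, 0xb0]
t1 = [0xb0, 0xeb, 0x80, 0xc5, 0xee, 0x2c, 0x1c, 0x77]
t2 = [0xee, 0xc5, 0x2c, 0x80, 0x1c, 0xeb, 0x77, 0xb0]
t3 = [0xb0, 0x77, 0xeb, 0x1c, 0x80, 0x2c, 0xc5, 0xee]

RES = [ 0xb0  0x77  0xeb  0x1c  0x80  0x2c  0xc5  0xee ]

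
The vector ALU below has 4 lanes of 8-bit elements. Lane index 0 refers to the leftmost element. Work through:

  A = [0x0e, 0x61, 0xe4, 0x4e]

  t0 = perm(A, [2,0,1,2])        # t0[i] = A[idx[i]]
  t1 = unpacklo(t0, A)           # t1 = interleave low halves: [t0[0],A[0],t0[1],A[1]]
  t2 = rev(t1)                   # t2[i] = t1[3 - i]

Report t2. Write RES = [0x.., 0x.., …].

→ t0 |e4|0e|61|e4|
→ t1 |e4|0e|0e|61|
→ t2 |61|0e|0e|e4|

RES = [0x61, 0x0e, 0x0e, 0xe4]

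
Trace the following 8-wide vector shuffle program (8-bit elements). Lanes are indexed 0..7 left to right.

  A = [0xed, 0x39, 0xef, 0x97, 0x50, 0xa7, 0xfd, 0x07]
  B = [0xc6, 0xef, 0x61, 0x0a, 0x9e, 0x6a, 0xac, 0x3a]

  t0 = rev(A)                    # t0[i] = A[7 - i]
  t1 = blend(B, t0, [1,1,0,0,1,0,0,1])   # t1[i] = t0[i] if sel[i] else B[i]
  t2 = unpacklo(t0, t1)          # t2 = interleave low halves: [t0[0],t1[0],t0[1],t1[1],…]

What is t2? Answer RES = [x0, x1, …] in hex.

RES = [0x07, 0x07, 0xfd, 0xfd, 0xa7, 0x61, 0x50, 0x0a]

  t0: 07 fd a7 50 97 ef 39 ed
  t1: 07 fd 61 0a 97 6a ac ed
  t2: 07 07 fd fd a7 61 50 0a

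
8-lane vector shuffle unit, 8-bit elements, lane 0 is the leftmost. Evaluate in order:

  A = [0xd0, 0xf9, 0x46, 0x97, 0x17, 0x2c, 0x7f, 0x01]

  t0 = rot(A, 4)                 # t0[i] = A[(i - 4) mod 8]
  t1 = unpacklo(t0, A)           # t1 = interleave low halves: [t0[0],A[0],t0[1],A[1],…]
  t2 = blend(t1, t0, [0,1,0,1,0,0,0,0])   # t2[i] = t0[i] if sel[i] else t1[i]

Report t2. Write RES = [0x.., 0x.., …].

RES = [0x17, 0x2c, 0x2c, 0x01, 0x7f, 0x46, 0x01, 0x97]

t0 = [0x17, 0x2c, 0x7f, 0x01, 0xd0, 0xf9, 0x46, 0x97]
t1 = [0x17, 0xd0, 0x2c, 0xf9, 0x7f, 0x46, 0x01, 0x97]
t2 = [0x17, 0x2c, 0x2c, 0x01, 0x7f, 0x46, 0x01, 0x97]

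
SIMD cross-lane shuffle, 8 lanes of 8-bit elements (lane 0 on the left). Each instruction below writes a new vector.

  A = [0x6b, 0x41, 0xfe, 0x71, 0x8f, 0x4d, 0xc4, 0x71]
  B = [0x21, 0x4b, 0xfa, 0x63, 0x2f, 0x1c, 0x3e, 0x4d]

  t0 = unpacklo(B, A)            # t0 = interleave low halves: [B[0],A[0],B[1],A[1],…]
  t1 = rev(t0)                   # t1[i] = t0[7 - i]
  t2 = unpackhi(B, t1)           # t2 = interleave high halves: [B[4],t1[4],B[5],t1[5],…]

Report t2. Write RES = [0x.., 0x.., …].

t0 = [0x21, 0x6b, 0x4b, 0x41, 0xfa, 0xfe, 0x63, 0x71]
t1 = [0x71, 0x63, 0xfe, 0xfa, 0x41, 0x4b, 0x6b, 0x21]
t2 = [0x2f, 0x41, 0x1c, 0x4b, 0x3e, 0x6b, 0x4d, 0x21]

RES = [0x2f, 0x41, 0x1c, 0x4b, 0x3e, 0x6b, 0x4d, 0x21]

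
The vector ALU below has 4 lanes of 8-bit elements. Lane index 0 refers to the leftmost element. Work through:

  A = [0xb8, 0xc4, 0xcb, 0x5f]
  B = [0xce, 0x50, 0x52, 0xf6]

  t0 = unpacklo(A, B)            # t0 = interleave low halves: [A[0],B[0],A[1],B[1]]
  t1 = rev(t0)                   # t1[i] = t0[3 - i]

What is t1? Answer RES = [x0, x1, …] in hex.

  t0: b8 ce c4 50
  t1: 50 c4 ce b8

RES = [ 0x50  0xc4  0xce  0xb8 ]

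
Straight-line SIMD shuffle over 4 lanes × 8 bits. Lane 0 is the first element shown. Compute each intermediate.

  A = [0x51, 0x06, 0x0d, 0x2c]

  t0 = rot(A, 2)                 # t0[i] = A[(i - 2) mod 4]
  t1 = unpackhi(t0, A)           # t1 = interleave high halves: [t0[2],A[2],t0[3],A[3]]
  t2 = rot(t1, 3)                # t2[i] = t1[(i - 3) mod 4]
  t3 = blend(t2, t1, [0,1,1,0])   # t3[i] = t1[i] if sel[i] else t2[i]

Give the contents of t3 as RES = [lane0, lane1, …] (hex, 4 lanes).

t0 = [0x0d, 0x2c, 0x51, 0x06]
t1 = [0x51, 0x0d, 0x06, 0x2c]
t2 = [0x0d, 0x06, 0x2c, 0x51]
t3 = [0x0d, 0x0d, 0x06, 0x51]

RES = [0x0d, 0x0d, 0x06, 0x51]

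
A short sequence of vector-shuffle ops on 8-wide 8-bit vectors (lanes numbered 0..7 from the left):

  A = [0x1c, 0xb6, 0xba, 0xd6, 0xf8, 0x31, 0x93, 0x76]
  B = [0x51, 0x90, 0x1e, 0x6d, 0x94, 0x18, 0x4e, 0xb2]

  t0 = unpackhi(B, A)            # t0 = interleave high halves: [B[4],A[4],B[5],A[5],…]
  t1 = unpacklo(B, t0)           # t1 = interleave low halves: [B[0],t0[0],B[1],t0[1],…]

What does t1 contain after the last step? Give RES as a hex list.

RES = [0x51, 0x94, 0x90, 0xf8, 0x1e, 0x18, 0x6d, 0x31]

  t0: 94 f8 18 31 4e 93 b2 76
  t1: 51 94 90 f8 1e 18 6d 31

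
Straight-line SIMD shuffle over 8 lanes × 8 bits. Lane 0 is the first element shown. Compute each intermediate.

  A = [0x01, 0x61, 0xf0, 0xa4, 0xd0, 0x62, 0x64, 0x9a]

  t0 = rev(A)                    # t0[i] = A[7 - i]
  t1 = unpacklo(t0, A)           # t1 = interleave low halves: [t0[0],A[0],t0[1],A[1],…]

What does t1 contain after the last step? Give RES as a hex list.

RES = [0x9a, 0x01, 0x64, 0x61, 0x62, 0xf0, 0xd0, 0xa4]

→ t0 |9a|64|62|d0|a4|f0|61|01|
→ t1 |9a|01|64|61|62|f0|d0|a4|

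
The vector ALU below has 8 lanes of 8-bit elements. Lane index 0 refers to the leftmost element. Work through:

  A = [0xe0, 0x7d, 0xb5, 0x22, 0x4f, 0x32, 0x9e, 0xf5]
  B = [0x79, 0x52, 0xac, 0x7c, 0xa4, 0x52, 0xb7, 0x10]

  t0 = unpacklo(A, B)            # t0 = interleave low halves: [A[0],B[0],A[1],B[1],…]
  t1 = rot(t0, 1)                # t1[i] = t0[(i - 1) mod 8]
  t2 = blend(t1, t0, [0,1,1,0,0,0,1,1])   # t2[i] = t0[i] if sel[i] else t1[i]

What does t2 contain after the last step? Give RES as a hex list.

RES = [ 0x7c  0x79  0x7d  0x7d  0x52  0xb5  0x22  0x7c ]

→ t0 |e0|79|7d|52|b5|ac|22|7c|
→ t1 |7c|e0|79|7d|52|b5|ac|22|
→ t2 |7c|79|7d|7d|52|b5|22|7c|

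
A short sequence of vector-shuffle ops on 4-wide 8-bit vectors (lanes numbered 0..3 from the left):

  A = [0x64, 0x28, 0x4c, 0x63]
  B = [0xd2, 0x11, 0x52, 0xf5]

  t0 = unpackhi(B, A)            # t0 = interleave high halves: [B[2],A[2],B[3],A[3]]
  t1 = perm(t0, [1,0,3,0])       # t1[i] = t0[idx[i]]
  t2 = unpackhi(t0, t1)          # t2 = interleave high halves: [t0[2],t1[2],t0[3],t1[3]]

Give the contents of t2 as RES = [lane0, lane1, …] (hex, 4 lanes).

t0 = [0x52, 0x4c, 0xf5, 0x63]
t1 = [0x4c, 0x52, 0x63, 0x52]
t2 = [0xf5, 0x63, 0x63, 0x52]

RES = [0xf5, 0x63, 0x63, 0x52]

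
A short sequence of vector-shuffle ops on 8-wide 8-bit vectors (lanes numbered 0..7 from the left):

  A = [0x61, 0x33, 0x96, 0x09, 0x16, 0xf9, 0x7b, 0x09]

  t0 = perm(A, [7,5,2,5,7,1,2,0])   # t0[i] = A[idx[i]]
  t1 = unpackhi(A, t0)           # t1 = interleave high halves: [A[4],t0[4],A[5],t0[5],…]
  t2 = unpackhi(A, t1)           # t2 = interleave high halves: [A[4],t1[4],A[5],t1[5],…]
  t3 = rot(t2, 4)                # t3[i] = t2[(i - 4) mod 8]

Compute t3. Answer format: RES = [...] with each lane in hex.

t0 = [0x09, 0xf9, 0x96, 0xf9, 0x09, 0x33, 0x96, 0x61]
t1 = [0x16, 0x09, 0xf9, 0x33, 0x7b, 0x96, 0x09, 0x61]
t2 = [0x16, 0x7b, 0xf9, 0x96, 0x7b, 0x09, 0x09, 0x61]
t3 = [0x7b, 0x09, 0x09, 0x61, 0x16, 0x7b, 0xf9, 0x96]

RES = [0x7b, 0x09, 0x09, 0x61, 0x16, 0x7b, 0xf9, 0x96]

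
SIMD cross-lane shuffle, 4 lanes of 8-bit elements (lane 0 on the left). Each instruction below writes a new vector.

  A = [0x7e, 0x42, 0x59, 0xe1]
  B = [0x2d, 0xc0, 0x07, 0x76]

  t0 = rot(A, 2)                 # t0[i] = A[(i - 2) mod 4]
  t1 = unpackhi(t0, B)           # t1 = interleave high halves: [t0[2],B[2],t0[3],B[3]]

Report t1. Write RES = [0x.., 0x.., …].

  t0: 59 e1 7e 42
  t1: 7e 07 42 76

RES = [ 0x7e  0x07  0x42  0x76 ]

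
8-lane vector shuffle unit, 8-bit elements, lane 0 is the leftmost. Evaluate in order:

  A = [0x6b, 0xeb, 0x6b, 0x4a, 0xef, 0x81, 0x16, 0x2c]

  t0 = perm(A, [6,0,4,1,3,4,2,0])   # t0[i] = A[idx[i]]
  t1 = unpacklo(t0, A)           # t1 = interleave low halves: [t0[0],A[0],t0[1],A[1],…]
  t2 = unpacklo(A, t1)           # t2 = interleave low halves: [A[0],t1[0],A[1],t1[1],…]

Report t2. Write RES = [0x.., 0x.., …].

RES = [ 0x6b  0x16  0xeb  0x6b  0x6b  0x6b  0x4a  0xeb ]

  t0: 16 6b ef eb 4a ef 6b 6b
  t1: 16 6b 6b eb ef 6b eb 4a
  t2: 6b 16 eb 6b 6b 6b 4a eb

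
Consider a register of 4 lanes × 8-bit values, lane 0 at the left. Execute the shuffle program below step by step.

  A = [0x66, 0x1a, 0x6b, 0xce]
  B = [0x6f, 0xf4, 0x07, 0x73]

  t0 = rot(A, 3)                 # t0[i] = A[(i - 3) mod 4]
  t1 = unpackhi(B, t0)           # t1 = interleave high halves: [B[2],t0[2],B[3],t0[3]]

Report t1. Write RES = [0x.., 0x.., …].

t0 = [0x1a, 0x6b, 0xce, 0x66]
t1 = [0x07, 0xce, 0x73, 0x66]

RES = [ 0x07  0xce  0x73  0x66 ]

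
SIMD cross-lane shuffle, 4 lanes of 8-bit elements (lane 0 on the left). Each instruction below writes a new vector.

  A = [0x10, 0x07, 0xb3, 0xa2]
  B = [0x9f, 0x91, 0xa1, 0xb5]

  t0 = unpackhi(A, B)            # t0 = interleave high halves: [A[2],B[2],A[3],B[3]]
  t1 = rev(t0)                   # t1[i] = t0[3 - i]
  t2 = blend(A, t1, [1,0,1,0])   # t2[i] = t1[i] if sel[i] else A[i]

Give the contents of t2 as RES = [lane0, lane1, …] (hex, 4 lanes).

  t0: b3 a1 a2 b5
  t1: b5 a2 a1 b3
  t2: b5 07 a1 a2

RES = [ 0xb5  0x07  0xa1  0xa2 ]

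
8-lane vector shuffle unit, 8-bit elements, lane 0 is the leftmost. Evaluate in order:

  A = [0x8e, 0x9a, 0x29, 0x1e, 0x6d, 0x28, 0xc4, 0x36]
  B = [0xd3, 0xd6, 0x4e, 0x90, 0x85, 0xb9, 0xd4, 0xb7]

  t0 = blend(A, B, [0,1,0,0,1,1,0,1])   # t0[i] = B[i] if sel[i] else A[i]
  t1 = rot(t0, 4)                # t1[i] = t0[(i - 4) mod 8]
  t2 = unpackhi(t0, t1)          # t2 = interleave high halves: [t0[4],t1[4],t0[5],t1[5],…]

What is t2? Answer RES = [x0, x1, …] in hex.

t0 = [0x8e, 0xd6, 0x29, 0x1e, 0x85, 0xb9, 0xc4, 0xb7]
t1 = [0x85, 0xb9, 0xc4, 0xb7, 0x8e, 0xd6, 0x29, 0x1e]
t2 = [0x85, 0x8e, 0xb9, 0xd6, 0xc4, 0x29, 0xb7, 0x1e]

RES = [0x85, 0x8e, 0xb9, 0xd6, 0xc4, 0x29, 0xb7, 0x1e]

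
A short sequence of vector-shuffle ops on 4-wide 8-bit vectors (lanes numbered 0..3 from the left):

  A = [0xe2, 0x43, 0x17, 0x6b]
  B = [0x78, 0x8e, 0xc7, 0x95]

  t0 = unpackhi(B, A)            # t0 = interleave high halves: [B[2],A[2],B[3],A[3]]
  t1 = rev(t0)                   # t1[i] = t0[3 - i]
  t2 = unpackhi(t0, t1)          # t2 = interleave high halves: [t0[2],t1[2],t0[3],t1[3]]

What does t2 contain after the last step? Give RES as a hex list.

→ t0 |c7|17|95|6b|
→ t1 |6b|95|17|c7|
→ t2 |95|17|6b|c7|

RES = [0x95, 0x17, 0x6b, 0xc7]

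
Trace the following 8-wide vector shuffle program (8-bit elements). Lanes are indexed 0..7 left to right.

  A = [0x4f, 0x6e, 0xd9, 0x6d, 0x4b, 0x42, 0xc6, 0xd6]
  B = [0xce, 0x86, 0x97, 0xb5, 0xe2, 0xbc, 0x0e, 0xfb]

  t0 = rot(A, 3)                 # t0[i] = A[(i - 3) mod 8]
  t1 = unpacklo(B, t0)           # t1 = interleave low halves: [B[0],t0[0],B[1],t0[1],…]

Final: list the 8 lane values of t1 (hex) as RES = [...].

→ t0 |42|c6|d6|4f|6e|d9|6d|4b|
→ t1 |ce|42|86|c6|97|d6|b5|4f|

RES = [ 0xce  0x42  0x86  0xc6  0x97  0xd6  0xb5  0x4f ]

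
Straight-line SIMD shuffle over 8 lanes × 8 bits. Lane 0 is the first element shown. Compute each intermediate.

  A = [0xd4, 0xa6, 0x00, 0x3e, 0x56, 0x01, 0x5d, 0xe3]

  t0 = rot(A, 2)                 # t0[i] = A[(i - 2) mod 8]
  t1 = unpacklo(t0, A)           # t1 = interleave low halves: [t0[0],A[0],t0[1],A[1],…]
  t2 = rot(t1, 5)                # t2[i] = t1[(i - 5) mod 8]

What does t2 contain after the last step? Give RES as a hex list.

t0 = [0x5d, 0xe3, 0xd4, 0xa6, 0x00, 0x3e, 0x56, 0x01]
t1 = [0x5d, 0xd4, 0xe3, 0xa6, 0xd4, 0x00, 0xa6, 0x3e]
t2 = [0xa6, 0xd4, 0x00, 0xa6, 0x3e, 0x5d, 0xd4, 0xe3]

RES = [ 0xa6  0xd4  0x00  0xa6  0x3e  0x5d  0xd4  0xe3 ]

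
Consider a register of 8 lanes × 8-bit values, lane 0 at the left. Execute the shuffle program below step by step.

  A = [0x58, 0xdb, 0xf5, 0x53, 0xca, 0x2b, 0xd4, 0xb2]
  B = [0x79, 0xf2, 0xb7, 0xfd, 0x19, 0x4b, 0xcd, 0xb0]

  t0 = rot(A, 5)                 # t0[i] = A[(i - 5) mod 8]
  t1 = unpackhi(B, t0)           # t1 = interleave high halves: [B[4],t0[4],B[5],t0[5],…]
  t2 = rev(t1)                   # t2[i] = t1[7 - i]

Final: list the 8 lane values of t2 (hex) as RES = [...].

t0 = [0x53, 0xca, 0x2b, 0xd4, 0xb2, 0x58, 0xdb, 0xf5]
t1 = [0x19, 0xb2, 0x4b, 0x58, 0xcd, 0xdb, 0xb0, 0xf5]
t2 = [0xf5, 0xb0, 0xdb, 0xcd, 0x58, 0x4b, 0xb2, 0x19]

RES = [ 0xf5  0xb0  0xdb  0xcd  0x58  0x4b  0xb2  0x19 ]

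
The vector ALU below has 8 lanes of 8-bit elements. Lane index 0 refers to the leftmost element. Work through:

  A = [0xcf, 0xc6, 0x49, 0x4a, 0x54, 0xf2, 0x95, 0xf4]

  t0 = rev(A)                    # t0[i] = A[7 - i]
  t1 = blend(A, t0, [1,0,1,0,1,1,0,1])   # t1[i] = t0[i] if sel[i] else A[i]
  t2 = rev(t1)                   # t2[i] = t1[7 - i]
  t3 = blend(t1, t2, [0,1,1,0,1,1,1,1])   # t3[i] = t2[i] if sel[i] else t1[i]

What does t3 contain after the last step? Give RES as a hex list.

RES = [ 0xf4  0x95  0x49  0x4a  0x4a  0xf2  0xc6  0xf4 ]

t0 = [0xf4, 0x95, 0xf2, 0x54, 0x4a, 0x49, 0xc6, 0xcf]
t1 = [0xf4, 0xc6, 0xf2, 0x4a, 0x4a, 0x49, 0x95, 0xcf]
t2 = [0xcf, 0x95, 0x49, 0x4a, 0x4a, 0xf2, 0xc6, 0xf4]
t3 = [0xf4, 0x95, 0x49, 0x4a, 0x4a, 0xf2, 0xc6, 0xf4]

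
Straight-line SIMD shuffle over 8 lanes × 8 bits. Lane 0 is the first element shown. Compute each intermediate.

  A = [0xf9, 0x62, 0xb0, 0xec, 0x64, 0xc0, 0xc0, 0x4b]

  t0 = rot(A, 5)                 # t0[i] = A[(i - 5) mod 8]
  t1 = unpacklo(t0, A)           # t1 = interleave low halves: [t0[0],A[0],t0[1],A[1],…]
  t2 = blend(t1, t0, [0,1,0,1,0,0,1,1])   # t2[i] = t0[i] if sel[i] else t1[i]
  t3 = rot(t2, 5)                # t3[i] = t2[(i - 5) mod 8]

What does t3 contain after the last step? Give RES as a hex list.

RES = [ 0xc0  0xc0  0xb0  0x62  0xb0  0xec  0x64  0x64 ]

t0 = [0xec, 0x64, 0xc0, 0xc0, 0x4b, 0xf9, 0x62, 0xb0]
t1 = [0xec, 0xf9, 0x64, 0x62, 0xc0, 0xb0, 0xc0, 0xec]
t2 = [0xec, 0x64, 0x64, 0xc0, 0xc0, 0xb0, 0x62, 0xb0]
t3 = [0xc0, 0xc0, 0xb0, 0x62, 0xb0, 0xec, 0x64, 0x64]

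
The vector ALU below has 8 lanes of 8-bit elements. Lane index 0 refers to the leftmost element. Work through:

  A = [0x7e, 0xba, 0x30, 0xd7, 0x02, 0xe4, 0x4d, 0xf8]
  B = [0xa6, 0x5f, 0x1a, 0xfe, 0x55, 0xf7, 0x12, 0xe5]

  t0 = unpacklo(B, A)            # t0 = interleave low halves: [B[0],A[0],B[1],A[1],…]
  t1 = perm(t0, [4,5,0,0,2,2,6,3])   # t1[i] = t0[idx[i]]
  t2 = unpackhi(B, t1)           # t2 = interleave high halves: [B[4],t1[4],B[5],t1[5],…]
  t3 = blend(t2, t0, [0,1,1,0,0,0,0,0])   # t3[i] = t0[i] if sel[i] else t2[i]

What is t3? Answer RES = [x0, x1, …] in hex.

RES = [ 0x55  0x7e  0x5f  0x5f  0x12  0xfe  0xe5  0xba ]

t0 = [0xa6, 0x7e, 0x5f, 0xba, 0x1a, 0x30, 0xfe, 0xd7]
t1 = [0x1a, 0x30, 0xa6, 0xa6, 0x5f, 0x5f, 0xfe, 0xba]
t2 = [0x55, 0x5f, 0xf7, 0x5f, 0x12, 0xfe, 0xe5, 0xba]
t3 = [0x55, 0x7e, 0x5f, 0x5f, 0x12, 0xfe, 0xe5, 0xba]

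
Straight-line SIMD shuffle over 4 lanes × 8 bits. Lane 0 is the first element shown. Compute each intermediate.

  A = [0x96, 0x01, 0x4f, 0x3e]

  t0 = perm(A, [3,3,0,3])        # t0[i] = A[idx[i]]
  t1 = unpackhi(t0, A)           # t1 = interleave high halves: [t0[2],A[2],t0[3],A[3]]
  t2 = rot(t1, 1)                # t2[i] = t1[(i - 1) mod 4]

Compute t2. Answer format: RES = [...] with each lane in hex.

RES = [0x3e, 0x96, 0x4f, 0x3e]

  t0: 3e 3e 96 3e
  t1: 96 4f 3e 3e
  t2: 3e 96 4f 3e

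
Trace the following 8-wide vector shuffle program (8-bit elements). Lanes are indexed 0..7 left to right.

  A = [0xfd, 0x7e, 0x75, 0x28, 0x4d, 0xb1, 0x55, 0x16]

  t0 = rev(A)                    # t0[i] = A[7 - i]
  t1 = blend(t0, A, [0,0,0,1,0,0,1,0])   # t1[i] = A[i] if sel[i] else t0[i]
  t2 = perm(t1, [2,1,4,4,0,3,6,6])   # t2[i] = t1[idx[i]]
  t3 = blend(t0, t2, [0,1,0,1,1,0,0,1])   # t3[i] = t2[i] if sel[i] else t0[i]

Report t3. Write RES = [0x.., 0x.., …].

RES = [ 0x16  0x55  0xb1  0x28  0x16  0x75  0x7e  0x55 ]

  t0: 16 55 b1 4d 28 75 7e fd
  t1: 16 55 b1 28 28 75 55 fd
  t2: b1 55 28 28 16 28 55 55
  t3: 16 55 b1 28 16 75 7e 55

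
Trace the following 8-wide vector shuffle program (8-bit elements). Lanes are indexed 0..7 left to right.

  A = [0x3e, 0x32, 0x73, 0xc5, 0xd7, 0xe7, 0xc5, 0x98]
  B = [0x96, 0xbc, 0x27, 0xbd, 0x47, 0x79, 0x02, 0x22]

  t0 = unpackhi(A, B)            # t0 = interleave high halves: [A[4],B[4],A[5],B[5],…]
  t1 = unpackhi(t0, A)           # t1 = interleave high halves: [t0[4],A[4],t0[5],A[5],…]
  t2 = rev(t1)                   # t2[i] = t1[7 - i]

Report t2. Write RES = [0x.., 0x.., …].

→ t0 |d7|47|e7|79|c5|02|98|22|
→ t1 |c5|d7|02|e7|98|c5|22|98|
→ t2 |98|22|c5|98|e7|02|d7|c5|

RES = [ 0x98  0x22  0xc5  0x98  0xe7  0x02  0xd7  0xc5 ]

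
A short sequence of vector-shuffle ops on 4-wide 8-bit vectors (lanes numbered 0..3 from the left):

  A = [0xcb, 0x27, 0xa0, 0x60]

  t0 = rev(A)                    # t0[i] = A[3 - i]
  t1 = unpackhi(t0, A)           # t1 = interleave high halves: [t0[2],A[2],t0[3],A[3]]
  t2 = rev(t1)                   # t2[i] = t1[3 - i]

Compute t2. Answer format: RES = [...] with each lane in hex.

RES = [ 0x60  0xcb  0xa0  0x27 ]

  t0: 60 a0 27 cb
  t1: 27 a0 cb 60
  t2: 60 cb a0 27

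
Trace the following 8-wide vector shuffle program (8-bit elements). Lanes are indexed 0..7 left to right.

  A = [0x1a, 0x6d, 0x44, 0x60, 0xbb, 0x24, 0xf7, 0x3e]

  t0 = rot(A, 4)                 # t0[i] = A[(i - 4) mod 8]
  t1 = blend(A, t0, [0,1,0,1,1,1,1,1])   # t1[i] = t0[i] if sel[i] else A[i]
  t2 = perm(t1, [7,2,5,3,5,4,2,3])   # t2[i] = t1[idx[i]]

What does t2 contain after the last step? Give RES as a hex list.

→ t0 |bb|24|f7|3e|1a|6d|44|60|
→ t1 |1a|24|44|3e|1a|6d|44|60|
→ t2 |60|44|6d|3e|6d|1a|44|3e|

RES = [0x60, 0x44, 0x6d, 0x3e, 0x6d, 0x1a, 0x44, 0x3e]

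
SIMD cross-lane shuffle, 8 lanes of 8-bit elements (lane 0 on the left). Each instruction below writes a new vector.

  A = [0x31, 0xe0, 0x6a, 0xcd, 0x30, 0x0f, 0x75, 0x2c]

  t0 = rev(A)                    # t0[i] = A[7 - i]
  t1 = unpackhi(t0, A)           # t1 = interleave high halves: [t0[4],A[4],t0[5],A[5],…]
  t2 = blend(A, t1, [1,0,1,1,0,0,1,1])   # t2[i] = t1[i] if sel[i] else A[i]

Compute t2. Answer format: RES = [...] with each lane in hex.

  t0: 2c 75 0f 30 cd 6a e0 31
  t1: cd 30 6a 0f e0 75 31 2c
  t2: cd e0 6a 0f 30 0f 31 2c

RES = [0xcd, 0xe0, 0x6a, 0x0f, 0x30, 0x0f, 0x31, 0x2c]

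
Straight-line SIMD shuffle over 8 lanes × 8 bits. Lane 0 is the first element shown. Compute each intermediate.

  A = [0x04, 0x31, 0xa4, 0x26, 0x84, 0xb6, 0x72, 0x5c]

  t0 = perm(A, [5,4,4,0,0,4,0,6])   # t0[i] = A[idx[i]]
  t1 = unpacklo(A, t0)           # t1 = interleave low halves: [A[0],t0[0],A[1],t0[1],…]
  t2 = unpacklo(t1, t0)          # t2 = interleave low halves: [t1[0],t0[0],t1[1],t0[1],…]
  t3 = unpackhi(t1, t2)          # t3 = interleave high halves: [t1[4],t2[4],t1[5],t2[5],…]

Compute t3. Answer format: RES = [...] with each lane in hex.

t0 = [0xb6, 0x84, 0x84, 0x04, 0x04, 0x84, 0x04, 0x72]
t1 = [0x04, 0xb6, 0x31, 0x84, 0xa4, 0x84, 0x26, 0x04]
t2 = [0x04, 0xb6, 0xb6, 0x84, 0x31, 0x84, 0x84, 0x04]
t3 = [0xa4, 0x31, 0x84, 0x84, 0x26, 0x84, 0x04, 0x04]

RES = [0xa4, 0x31, 0x84, 0x84, 0x26, 0x84, 0x04, 0x04]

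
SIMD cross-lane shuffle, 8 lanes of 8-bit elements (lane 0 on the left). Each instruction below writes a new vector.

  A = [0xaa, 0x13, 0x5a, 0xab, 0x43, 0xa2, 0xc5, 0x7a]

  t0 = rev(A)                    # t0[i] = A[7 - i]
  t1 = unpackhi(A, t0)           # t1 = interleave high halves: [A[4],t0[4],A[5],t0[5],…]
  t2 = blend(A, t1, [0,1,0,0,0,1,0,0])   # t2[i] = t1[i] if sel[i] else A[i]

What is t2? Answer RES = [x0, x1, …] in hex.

t0 = [0x7a, 0xc5, 0xa2, 0x43, 0xab, 0x5a, 0x13, 0xaa]
t1 = [0x43, 0xab, 0xa2, 0x5a, 0xc5, 0x13, 0x7a, 0xaa]
t2 = [0xaa, 0xab, 0x5a, 0xab, 0x43, 0x13, 0xc5, 0x7a]

RES = [ 0xaa  0xab  0x5a  0xab  0x43  0x13  0xc5  0x7a ]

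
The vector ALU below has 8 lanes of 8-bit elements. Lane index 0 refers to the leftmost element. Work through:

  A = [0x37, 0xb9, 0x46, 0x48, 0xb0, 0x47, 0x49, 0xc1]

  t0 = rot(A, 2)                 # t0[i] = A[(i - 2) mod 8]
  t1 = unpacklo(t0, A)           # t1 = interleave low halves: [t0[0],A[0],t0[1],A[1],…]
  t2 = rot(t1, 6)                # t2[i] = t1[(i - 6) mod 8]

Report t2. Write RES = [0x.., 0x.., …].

RES = [ 0xc1  0xb9  0x37  0x46  0xb9  0x48  0x49  0x37 ]

→ t0 |49|c1|37|b9|46|48|b0|47|
→ t1 |49|37|c1|b9|37|46|b9|48|
→ t2 |c1|b9|37|46|b9|48|49|37|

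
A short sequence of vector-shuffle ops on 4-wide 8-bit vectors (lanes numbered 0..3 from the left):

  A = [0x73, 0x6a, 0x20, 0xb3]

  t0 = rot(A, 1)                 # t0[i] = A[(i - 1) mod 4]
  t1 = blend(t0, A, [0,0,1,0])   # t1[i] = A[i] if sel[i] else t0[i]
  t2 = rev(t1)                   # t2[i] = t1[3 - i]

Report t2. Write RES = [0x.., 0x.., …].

  t0: b3 73 6a 20
  t1: b3 73 20 20
  t2: 20 20 73 b3

RES = [ 0x20  0x20  0x73  0xb3 ]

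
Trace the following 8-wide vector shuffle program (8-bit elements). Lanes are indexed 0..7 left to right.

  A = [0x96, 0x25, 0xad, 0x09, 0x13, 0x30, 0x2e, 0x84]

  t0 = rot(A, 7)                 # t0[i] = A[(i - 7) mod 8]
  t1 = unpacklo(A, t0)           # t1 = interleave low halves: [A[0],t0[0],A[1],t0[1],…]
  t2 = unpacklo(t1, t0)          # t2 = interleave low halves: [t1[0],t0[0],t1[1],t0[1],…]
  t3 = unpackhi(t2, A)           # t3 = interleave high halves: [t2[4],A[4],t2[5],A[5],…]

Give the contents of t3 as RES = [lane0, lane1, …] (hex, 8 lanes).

RES = [ 0x25  0x13  0x09  0x30  0xad  0x2e  0x13  0x84 ]

→ t0 |25|ad|09|13|30|2e|84|96|
→ t1 |96|25|25|ad|ad|09|09|13|
→ t2 |96|25|25|ad|25|09|ad|13|
→ t3 |25|13|09|30|ad|2e|13|84|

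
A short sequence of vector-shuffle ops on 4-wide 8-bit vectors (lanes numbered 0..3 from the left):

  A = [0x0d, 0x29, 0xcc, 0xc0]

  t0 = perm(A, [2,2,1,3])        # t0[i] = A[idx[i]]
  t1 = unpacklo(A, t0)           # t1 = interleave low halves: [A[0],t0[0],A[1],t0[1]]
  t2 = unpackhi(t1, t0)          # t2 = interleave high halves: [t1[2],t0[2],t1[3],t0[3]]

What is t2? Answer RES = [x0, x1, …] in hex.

RES = [ 0x29  0x29  0xcc  0xc0 ]

t0 = [0xcc, 0xcc, 0x29, 0xc0]
t1 = [0x0d, 0xcc, 0x29, 0xcc]
t2 = [0x29, 0x29, 0xcc, 0xc0]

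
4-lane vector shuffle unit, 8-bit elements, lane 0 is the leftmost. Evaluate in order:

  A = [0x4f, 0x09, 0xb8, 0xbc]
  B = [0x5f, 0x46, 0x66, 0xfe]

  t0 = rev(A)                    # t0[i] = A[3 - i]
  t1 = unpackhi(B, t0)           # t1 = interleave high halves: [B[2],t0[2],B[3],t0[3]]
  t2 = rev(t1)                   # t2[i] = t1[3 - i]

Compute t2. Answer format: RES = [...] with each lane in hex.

→ t0 |bc|b8|09|4f|
→ t1 |66|09|fe|4f|
→ t2 |4f|fe|09|66|

RES = [ 0x4f  0xfe  0x09  0x66 ]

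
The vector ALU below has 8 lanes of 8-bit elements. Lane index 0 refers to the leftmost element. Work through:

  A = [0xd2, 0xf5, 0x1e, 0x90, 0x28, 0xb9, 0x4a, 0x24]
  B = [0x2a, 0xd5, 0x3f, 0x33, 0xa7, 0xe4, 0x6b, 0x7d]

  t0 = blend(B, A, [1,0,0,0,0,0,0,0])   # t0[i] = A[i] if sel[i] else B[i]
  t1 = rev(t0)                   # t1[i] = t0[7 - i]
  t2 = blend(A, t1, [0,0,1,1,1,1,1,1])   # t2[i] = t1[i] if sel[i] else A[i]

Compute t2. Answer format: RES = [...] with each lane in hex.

RES = [0xd2, 0xf5, 0xe4, 0xa7, 0x33, 0x3f, 0xd5, 0xd2]

t0 = [0xd2, 0xd5, 0x3f, 0x33, 0xa7, 0xe4, 0x6b, 0x7d]
t1 = [0x7d, 0x6b, 0xe4, 0xa7, 0x33, 0x3f, 0xd5, 0xd2]
t2 = [0xd2, 0xf5, 0xe4, 0xa7, 0x33, 0x3f, 0xd5, 0xd2]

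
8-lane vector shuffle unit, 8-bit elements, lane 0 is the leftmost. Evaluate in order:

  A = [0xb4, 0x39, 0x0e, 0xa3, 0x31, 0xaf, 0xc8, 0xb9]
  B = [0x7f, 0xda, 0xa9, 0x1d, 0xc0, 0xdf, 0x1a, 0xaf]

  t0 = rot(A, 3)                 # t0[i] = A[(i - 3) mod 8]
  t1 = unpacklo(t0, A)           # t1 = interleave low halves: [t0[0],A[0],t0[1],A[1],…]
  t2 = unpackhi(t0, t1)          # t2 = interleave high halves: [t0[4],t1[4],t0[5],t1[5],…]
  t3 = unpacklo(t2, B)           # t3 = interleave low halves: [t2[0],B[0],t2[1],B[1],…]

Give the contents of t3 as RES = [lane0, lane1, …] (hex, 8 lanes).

RES = [0x39, 0x7f, 0xb9, 0xda, 0x0e, 0xa9, 0x0e, 0x1d]

→ t0 |af|c8|b9|b4|39|0e|a3|31|
→ t1 |af|b4|c8|39|b9|0e|b4|a3|
→ t2 |39|b9|0e|0e|a3|b4|31|a3|
→ t3 |39|7f|b9|da|0e|a9|0e|1d|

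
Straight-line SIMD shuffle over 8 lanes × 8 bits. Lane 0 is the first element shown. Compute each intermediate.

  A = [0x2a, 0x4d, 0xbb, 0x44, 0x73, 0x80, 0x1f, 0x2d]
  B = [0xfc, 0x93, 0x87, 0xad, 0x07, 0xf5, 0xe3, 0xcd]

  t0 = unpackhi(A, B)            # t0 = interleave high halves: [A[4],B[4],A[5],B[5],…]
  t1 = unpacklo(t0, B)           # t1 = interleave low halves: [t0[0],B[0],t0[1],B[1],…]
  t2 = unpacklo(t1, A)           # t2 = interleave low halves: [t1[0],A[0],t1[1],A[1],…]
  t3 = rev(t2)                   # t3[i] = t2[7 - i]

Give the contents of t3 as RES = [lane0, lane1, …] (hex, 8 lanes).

RES = [ 0x44  0x93  0xbb  0x07  0x4d  0xfc  0x2a  0x73 ]

→ t0 |73|07|80|f5|1f|e3|2d|cd|
→ t1 |73|fc|07|93|80|87|f5|ad|
→ t2 |73|2a|fc|4d|07|bb|93|44|
→ t3 |44|93|bb|07|4d|fc|2a|73|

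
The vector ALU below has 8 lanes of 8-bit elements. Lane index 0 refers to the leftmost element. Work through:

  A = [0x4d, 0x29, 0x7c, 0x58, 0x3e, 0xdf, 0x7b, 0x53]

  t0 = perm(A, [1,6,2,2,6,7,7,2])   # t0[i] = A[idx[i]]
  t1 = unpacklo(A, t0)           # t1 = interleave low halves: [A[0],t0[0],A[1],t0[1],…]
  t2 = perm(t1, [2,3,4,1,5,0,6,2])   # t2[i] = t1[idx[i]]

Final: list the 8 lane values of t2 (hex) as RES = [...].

RES = [ 0x29  0x7b  0x7c  0x29  0x7c  0x4d  0x58  0x29 ]

t0 = [0x29, 0x7b, 0x7c, 0x7c, 0x7b, 0x53, 0x53, 0x7c]
t1 = [0x4d, 0x29, 0x29, 0x7b, 0x7c, 0x7c, 0x58, 0x7c]
t2 = [0x29, 0x7b, 0x7c, 0x29, 0x7c, 0x4d, 0x58, 0x29]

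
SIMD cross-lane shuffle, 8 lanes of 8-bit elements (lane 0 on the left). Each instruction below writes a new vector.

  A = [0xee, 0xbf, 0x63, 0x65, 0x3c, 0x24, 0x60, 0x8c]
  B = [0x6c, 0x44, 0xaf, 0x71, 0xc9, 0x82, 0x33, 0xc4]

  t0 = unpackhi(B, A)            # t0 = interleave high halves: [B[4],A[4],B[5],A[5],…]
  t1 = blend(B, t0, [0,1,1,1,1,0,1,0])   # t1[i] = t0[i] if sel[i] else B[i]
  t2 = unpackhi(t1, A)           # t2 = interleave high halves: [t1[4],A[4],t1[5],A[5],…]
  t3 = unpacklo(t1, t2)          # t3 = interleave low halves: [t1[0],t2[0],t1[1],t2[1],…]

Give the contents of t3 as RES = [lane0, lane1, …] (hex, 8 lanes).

RES = [0x6c, 0x33, 0x3c, 0x3c, 0x82, 0x82, 0x24, 0x24]

→ t0 |c9|3c|82|24|33|60|c4|8c|
→ t1 |6c|3c|82|24|33|82|c4|c4|
→ t2 |33|3c|82|24|c4|60|c4|8c|
→ t3 |6c|33|3c|3c|82|82|24|24|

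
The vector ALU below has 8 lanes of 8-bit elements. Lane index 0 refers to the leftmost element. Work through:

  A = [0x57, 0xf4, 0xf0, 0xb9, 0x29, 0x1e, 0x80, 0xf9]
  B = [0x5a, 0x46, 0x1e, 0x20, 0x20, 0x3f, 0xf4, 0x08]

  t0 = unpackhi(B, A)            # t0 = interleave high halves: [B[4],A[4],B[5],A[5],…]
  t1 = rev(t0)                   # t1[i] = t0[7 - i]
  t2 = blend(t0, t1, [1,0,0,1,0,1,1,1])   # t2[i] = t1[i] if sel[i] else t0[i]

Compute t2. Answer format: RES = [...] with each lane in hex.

→ t0 |20|29|3f|1e|f4|80|08|f9|
→ t1 |f9|08|80|f4|1e|3f|29|20|
→ t2 |f9|29|3f|f4|f4|3f|29|20|

RES = [ 0xf9  0x29  0x3f  0xf4  0xf4  0x3f  0x29  0x20 ]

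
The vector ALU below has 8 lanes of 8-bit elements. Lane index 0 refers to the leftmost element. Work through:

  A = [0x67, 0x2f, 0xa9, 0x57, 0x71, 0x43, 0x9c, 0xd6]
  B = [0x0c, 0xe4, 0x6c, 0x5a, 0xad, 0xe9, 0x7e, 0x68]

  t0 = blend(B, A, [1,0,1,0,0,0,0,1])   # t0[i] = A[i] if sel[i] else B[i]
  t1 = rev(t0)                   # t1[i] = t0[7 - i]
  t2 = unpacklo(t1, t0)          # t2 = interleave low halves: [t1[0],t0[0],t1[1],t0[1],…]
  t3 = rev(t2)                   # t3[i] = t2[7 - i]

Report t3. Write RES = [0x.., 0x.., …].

RES = [ 0x5a  0xad  0xa9  0xe9  0xe4  0x7e  0x67  0xd6 ]

→ t0 |67|e4|a9|5a|ad|e9|7e|d6|
→ t1 |d6|7e|e9|ad|5a|a9|e4|67|
→ t2 |d6|67|7e|e4|e9|a9|ad|5a|
→ t3 |5a|ad|a9|e9|e4|7e|67|d6|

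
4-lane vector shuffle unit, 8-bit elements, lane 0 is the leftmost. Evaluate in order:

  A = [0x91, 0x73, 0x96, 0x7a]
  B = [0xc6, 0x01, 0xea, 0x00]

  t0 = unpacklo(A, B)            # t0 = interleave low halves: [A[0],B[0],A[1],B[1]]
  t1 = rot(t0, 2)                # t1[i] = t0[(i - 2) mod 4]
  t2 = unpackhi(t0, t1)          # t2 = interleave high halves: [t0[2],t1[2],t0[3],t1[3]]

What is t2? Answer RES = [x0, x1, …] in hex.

RES = [0x73, 0x91, 0x01, 0xc6]

t0 = [0x91, 0xc6, 0x73, 0x01]
t1 = [0x73, 0x01, 0x91, 0xc6]
t2 = [0x73, 0x91, 0x01, 0xc6]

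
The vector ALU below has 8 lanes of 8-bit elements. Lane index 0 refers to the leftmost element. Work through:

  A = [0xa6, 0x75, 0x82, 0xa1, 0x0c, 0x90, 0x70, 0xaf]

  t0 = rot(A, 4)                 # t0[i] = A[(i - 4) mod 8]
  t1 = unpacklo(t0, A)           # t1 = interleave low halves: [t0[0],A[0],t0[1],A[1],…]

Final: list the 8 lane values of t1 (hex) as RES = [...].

RES = [0x0c, 0xa6, 0x90, 0x75, 0x70, 0x82, 0xaf, 0xa1]

  t0: 0c 90 70 af a6 75 82 a1
  t1: 0c a6 90 75 70 82 af a1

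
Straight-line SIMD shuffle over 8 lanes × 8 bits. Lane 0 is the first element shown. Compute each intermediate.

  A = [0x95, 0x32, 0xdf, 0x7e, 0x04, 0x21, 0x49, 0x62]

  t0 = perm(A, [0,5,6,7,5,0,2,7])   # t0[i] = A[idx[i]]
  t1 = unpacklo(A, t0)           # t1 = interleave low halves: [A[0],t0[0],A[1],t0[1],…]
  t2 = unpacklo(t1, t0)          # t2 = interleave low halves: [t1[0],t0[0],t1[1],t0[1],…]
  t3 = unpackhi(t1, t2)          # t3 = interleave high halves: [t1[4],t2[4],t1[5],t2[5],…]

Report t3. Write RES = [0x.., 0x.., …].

t0 = [0x95, 0x21, 0x49, 0x62, 0x21, 0x95, 0xdf, 0x62]
t1 = [0x95, 0x95, 0x32, 0x21, 0xdf, 0x49, 0x7e, 0x62]
t2 = [0x95, 0x95, 0x95, 0x21, 0x32, 0x49, 0x21, 0x62]
t3 = [0xdf, 0x32, 0x49, 0x49, 0x7e, 0x21, 0x62, 0x62]

RES = [ 0xdf  0x32  0x49  0x49  0x7e  0x21  0x62  0x62 ]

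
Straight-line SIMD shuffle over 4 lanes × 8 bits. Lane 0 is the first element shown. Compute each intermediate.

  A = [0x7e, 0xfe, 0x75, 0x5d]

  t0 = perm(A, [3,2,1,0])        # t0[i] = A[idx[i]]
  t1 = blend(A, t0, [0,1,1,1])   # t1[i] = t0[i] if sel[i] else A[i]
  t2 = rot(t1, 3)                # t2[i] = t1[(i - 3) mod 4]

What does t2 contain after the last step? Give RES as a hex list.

  t0: 5d 75 fe 7e
  t1: 7e 75 fe 7e
  t2: 75 fe 7e 7e

RES = [ 0x75  0xfe  0x7e  0x7e ]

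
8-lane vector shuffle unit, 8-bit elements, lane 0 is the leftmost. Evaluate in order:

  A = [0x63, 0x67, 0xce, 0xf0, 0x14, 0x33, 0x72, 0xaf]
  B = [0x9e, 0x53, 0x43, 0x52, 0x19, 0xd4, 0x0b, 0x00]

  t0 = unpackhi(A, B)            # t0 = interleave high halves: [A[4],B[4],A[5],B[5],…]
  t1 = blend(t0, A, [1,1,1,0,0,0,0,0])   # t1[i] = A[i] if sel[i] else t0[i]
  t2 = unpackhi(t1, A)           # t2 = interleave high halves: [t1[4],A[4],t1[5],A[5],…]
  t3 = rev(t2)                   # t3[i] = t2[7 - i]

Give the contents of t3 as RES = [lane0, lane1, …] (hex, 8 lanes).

t0 = [0x14, 0x19, 0x33, 0xd4, 0x72, 0x0b, 0xaf, 0x00]
t1 = [0x63, 0x67, 0xce, 0xd4, 0x72, 0x0b, 0xaf, 0x00]
t2 = [0x72, 0x14, 0x0b, 0x33, 0xaf, 0x72, 0x00, 0xaf]
t3 = [0xaf, 0x00, 0x72, 0xaf, 0x33, 0x0b, 0x14, 0x72]

RES = [ 0xaf  0x00  0x72  0xaf  0x33  0x0b  0x14  0x72 ]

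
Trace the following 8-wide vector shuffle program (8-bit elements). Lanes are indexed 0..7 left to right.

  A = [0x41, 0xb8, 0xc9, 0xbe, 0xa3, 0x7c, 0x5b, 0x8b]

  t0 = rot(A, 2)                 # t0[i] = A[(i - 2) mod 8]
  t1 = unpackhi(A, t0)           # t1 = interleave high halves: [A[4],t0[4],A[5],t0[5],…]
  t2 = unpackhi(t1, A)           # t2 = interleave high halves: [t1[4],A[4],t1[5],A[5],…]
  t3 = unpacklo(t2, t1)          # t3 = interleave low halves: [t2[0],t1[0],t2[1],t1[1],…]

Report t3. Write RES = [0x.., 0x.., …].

→ t0 |5b|8b|41|b8|c9|be|a3|7c|
→ t1 |a3|c9|7c|be|5b|a3|8b|7c|
→ t2 |5b|a3|a3|7c|8b|5b|7c|8b|
→ t3 |5b|a3|a3|c9|a3|7c|7c|be|

RES = [0x5b, 0xa3, 0xa3, 0xc9, 0xa3, 0x7c, 0x7c, 0xbe]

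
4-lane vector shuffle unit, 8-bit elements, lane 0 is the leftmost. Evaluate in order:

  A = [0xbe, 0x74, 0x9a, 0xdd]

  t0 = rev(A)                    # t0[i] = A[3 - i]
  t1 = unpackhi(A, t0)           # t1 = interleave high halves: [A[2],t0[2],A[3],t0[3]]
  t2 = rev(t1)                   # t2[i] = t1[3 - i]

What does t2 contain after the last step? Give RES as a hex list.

→ t0 |dd|9a|74|be|
→ t1 |9a|74|dd|be|
→ t2 |be|dd|74|9a|

RES = [ 0xbe  0xdd  0x74  0x9a ]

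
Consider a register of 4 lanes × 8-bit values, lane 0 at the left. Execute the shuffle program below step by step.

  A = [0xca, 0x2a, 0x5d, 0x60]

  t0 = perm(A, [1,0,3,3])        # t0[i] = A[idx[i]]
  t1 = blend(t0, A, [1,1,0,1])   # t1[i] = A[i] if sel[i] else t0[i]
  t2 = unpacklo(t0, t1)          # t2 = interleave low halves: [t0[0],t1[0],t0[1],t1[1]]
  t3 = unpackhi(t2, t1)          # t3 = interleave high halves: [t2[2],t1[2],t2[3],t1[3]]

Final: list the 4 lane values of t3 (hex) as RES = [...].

→ t0 |2a|ca|60|60|
→ t1 |ca|2a|60|60|
→ t2 |2a|ca|ca|2a|
→ t3 |ca|60|2a|60|

RES = [0xca, 0x60, 0x2a, 0x60]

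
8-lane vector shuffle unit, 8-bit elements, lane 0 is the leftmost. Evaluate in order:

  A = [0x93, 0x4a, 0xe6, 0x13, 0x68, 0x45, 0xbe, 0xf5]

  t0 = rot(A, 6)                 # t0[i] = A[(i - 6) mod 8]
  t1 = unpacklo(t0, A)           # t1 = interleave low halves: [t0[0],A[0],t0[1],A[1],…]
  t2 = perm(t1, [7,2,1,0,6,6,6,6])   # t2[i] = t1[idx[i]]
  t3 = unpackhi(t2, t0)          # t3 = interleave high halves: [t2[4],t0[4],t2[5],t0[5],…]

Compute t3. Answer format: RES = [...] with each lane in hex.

t0 = [0xe6, 0x13, 0x68, 0x45, 0xbe, 0xf5, 0x93, 0x4a]
t1 = [0xe6, 0x93, 0x13, 0x4a, 0x68, 0xe6, 0x45, 0x13]
t2 = [0x13, 0x13, 0x93, 0xe6, 0x45, 0x45, 0x45, 0x45]
t3 = [0x45, 0xbe, 0x45, 0xf5, 0x45, 0x93, 0x45, 0x4a]

RES = [0x45, 0xbe, 0x45, 0xf5, 0x45, 0x93, 0x45, 0x4a]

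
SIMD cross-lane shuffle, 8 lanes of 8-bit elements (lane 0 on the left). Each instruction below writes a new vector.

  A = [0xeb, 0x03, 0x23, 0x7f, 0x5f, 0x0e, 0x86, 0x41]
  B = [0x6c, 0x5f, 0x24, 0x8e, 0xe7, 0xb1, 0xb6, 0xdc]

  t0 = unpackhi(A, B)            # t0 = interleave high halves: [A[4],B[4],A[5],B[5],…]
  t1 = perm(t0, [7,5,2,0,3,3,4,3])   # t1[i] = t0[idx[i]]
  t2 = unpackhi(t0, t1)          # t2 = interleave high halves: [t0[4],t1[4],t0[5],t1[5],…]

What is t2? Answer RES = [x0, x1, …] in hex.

RES = [0x86, 0xb1, 0xb6, 0xb1, 0x41, 0x86, 0xdc, 0xb1]

  t0: 5f e7 0e b1 86 b6 41 dc
  t1: dc b6 0e 5f b1 b1 86 b1
  t2: 86 b1 b6 b1 41 86 dc b1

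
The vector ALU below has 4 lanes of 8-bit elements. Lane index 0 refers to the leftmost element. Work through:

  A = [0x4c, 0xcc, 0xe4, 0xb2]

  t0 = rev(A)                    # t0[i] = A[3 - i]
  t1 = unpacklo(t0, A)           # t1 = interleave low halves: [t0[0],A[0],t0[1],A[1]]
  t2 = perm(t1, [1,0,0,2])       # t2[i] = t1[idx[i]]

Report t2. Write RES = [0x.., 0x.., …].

t0 = [0xb2, 0xe4, 0xcc, 0x4c]
t1 = [0xb2, 0x4c, 0xe4, 0xcc]
t2 = [0x4c, 0xb2, 0xb2, 0xe4]

RES = [ 0x4c  0xb2  0xb2  0xe4 ]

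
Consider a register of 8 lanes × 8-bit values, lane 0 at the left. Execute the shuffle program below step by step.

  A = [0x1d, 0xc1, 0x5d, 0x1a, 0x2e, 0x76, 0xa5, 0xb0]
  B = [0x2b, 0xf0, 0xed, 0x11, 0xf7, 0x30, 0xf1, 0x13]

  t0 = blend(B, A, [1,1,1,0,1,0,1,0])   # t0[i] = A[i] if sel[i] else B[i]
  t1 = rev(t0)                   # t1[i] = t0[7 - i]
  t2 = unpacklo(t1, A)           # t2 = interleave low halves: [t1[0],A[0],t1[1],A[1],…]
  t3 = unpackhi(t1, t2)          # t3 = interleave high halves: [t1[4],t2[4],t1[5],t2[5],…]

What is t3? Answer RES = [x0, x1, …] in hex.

RES = [0x11, 0x30, 0x5d, 0x5d, 0xc1, 0x2e, 0x1d, 0x1a]

t0 = [0x1d, 0xc1, 0x5d, 0x11, 0x2e, 0x30, 0xa5, 0x13]
t1 = [0x13, 0xa5, 0x30, 0x2e, 0x11, 0x5d, 0xc1, 0x1d]
t2 = [0x13, 0x1d, 0xa5, 0xc1, 0x30, 0x5d, 0x2e, 0x1a]
t3 = [0x11, 0x30, 0x5d, 0x5d, 0xc1, 0x2e, 0x1d, 0x1a]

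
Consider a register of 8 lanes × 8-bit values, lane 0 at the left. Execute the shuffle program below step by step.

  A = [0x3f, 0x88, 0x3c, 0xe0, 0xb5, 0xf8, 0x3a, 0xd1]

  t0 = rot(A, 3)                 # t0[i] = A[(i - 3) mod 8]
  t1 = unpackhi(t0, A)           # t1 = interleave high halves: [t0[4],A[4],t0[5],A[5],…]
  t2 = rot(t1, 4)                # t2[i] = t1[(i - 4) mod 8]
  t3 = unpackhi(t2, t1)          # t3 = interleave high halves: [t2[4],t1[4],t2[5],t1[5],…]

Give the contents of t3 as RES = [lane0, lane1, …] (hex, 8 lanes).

t0 = [0xf8, 0x3a, 0xd1, 0x3f, 0x88, 0x3c, 0xe0, 0xb5]
t1 = [0x88, 0xb5, 0x3c, 0xf8, 0xe0, 0x3a, 0xb5, 0xd1]
t2 = [0xe0, 0x3a, 0xb5, 0xd1, 0x88, 0xb5, 0x3c, 0xf8]
t3 = [0x88, 0xe0, 0xb5, 0x3a, 0x3c, 0xb5, 0xf8, 0xd1]

RES = [ 0x88  0xe0  0xb5  0x3a  0x3c  0xb5  0xf8  0xd1 ]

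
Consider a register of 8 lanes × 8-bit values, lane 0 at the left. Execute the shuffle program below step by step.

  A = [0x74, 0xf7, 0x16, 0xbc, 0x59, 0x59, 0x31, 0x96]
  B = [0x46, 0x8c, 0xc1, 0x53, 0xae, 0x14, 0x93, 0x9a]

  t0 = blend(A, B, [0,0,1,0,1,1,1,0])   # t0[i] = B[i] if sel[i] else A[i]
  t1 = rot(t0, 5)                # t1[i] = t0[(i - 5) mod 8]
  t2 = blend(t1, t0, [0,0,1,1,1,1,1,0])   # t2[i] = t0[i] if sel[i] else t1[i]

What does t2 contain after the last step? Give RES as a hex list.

RES = [0xbc, 0xae, 0xc1, 0xbc, 0xae, 0x14, 0x93, 0xc1]

t0 = [0x74, 0xf7, 0xc1, 0xbc, 0xae, 0x14, 0x93, 0x96]
t1 = [0xbc, 0xae, 0x14, 0x93, 0x96, 0x74, 0xf7, 0xc1]
t2 = [0xbc, 0xae, 0xc1, 0xbc, 0xae, 0x14, 0x93, 0xc1]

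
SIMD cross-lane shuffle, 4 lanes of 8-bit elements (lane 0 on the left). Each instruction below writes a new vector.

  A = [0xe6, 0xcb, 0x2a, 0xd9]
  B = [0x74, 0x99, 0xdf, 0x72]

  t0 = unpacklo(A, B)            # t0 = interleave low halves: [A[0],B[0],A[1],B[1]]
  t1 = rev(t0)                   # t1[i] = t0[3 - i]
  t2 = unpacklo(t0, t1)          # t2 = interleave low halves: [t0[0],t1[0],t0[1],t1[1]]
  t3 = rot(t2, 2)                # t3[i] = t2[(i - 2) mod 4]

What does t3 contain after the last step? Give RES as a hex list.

  t0: e6 74 cb 99
  t1: 99 cb 74 e6
  t2: e6 99 74 cb
  t3: 74 cb e6 99

RES = [0x74, 0xcb, 0xe6, 0x99]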